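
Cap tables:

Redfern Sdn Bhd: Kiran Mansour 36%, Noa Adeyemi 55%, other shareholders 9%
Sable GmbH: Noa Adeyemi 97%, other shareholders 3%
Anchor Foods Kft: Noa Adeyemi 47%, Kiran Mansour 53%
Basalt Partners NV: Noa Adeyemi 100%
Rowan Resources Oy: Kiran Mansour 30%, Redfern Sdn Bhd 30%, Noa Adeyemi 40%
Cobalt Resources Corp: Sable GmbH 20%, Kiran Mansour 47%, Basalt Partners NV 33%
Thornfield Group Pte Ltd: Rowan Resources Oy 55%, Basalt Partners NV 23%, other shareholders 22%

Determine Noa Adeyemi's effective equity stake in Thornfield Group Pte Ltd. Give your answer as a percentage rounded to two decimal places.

54.08%

Noa reaches Thornfield along 3 paths.
Via Redfern → Rowan: 55% × 30% × 55% = 9.075%.
Via Rowan: 40% × 55% = 22%.
Via Basalt: 100% × 23% = 23%.
Total: 9.075% + 22% + 23% = 54.075%.
Rounded: 54.08%.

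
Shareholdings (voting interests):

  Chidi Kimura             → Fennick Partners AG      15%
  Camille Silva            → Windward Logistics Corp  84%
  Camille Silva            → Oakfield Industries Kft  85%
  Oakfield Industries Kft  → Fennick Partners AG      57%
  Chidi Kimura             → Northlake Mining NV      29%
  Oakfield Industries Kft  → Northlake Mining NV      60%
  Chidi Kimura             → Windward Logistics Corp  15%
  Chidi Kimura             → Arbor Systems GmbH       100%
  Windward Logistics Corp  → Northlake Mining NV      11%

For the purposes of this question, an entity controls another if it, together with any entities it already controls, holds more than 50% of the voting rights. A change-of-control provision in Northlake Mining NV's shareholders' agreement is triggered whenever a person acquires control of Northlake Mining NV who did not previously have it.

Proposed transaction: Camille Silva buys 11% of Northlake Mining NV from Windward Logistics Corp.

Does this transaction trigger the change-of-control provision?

No

The purchase adds only to Camille's holdings (Windward's stake shrinks), so Camille is the only person who could newly come to control Northlake.
Camille holds 84% of Windward, so Camille controls Windward.
Camille holds 85% of Oakfield, so Camille controls Oakfield.
Windward and Oakfield together hold 11% + 60% = 71% of Northlake, so Camille controls Northlake.
So Camille already controls Northlake before the transaction.
After the purchase, Camille holds 11% of Northlake directly, and Windward's stake falls to 0%.
Camille controlled Northlake already, so this is not a new person acquiring control; every other person's position is unchanged or reduced.
No new person acquires control, so the clause is not triggered.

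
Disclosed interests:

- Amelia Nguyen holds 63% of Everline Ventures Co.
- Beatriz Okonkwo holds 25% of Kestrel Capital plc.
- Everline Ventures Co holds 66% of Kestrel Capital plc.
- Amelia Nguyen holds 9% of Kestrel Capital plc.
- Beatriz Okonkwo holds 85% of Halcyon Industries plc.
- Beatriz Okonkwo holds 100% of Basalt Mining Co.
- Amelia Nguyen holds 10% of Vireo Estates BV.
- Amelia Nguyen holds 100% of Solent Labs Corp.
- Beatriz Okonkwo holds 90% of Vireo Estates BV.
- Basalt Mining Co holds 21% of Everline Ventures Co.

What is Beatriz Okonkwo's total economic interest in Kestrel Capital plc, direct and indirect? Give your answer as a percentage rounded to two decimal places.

Beatriz reaches Kestrel along 2 paths.
Direct stake: 25% = 25%.
Via Basalt → Everline: 100% × 21% × 66% = 13.86%.
Total: 25% + 13.86% = 38.86%.

38.86%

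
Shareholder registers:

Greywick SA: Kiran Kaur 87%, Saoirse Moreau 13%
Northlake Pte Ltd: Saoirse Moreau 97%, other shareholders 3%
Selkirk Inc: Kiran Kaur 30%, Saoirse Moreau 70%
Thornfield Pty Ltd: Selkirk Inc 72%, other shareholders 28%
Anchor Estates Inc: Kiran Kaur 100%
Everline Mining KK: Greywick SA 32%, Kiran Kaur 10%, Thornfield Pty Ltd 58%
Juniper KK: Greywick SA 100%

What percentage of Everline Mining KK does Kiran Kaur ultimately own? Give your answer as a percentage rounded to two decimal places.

50.37%

Kiran reaches Everline along 3 paths.
Via Greywick: 87% × 32% = 27.84%.
Direct stake: 10% = 10%.
Via Selkirk → Thornfield: 30% × 72% × 58% = 12.528%.
Total: 27.84% + 10% + 12.528% = 50.368%.
Rounded: 50.37%.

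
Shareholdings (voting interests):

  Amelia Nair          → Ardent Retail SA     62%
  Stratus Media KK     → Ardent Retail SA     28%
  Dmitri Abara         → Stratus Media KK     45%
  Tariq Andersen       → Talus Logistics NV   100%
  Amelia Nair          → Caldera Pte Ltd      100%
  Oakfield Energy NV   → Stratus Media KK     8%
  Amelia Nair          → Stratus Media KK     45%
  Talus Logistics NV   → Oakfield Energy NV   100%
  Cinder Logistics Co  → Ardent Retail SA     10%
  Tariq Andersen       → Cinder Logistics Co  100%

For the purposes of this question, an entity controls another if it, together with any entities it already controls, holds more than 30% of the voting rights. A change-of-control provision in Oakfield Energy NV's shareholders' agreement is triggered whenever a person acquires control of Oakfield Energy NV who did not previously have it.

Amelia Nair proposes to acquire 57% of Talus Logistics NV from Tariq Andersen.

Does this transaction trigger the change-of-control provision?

The purchase adds only to Amelia's holdings (Tariq's stake shrinks), so Amelia is the only person who could newly come to control Oakfield.
Amelia holds 100% of Caldera, so Amelia controls Caldera.
Amelia holds 45% of Stratus, so Amelia controls Stratus.
Stratus and Amelia together hold 28% + 62% = 90% of Ardent, so Amelia controls Ardent.
Neither Amelia nor any entity Amelia controls holds any voting interest in Oakfield.
So before the transaction, Amelia does not control Oakfield.
After the purchase, Amelia holds 57% of Talus directly, and Tariq's stake falls to 43%.
Amelia holds 57% of Talus, so Amelia controls Talus.
Talus holds 100% of Oakfield, so Amelia controls Oakfield.
Amelia did not control Oakfield before and does after, so the clause is triggered.

Yes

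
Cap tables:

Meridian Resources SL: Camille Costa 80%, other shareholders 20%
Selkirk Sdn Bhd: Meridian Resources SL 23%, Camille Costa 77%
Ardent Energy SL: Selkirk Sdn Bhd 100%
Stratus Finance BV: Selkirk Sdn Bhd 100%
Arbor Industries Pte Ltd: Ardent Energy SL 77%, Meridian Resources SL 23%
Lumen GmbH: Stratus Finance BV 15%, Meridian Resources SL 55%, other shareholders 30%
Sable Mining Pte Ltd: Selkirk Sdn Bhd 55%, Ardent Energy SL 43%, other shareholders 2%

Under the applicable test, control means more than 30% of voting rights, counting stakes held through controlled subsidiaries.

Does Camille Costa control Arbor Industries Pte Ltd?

Camille holds 80% of Meridian, so Camille controls Meridian.
Meridian and Camille together hold 23% + 77% = 100% of Selkirk, so Camille controls Selkirk.
Selkirk holds 100% of Ardent, so Camille controls Ardent.
Ardent and Meridian together hold 77% + 23% = 100% of Arbor, so Camille controls Arbor.

Yes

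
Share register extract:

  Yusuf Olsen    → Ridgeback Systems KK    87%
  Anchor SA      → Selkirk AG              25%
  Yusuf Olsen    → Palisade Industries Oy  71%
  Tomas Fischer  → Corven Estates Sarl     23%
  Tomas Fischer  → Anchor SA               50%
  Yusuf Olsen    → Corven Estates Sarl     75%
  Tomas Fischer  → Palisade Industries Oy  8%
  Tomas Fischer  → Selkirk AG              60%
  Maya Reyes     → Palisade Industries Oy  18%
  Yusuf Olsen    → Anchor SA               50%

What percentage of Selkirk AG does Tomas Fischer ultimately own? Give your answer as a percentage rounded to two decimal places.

Tomas reaches Selkirk along 2 paths.
Direct stake: 60% = 60%.
Via Anchor: 50% × 25% = 12.5%.
Total: 60% + 12.5% = 72.5%.
Rounded: 72.50%.

72.50%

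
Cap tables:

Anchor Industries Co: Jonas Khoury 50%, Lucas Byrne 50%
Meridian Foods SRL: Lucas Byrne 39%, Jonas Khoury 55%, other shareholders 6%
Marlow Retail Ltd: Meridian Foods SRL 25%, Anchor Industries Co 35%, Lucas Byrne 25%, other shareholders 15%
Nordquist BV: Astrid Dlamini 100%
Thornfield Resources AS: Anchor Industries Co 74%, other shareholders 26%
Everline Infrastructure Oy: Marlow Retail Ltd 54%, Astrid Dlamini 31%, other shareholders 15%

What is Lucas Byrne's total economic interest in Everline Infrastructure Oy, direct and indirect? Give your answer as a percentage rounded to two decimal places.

28.22%

Lucas reaches Everline along 3 paths.
Via Meridian → Marlow: 39% × 25% × 54% = 5.265%.
Via Anchor → Marlow: 50% × 35% × 54% = 9.45%.
Via Marlow: 25% × 54% = 13.5%.
Total: 5.265% + 9.45% + 13.5% = 28.215%.
Rounded: 28.22%.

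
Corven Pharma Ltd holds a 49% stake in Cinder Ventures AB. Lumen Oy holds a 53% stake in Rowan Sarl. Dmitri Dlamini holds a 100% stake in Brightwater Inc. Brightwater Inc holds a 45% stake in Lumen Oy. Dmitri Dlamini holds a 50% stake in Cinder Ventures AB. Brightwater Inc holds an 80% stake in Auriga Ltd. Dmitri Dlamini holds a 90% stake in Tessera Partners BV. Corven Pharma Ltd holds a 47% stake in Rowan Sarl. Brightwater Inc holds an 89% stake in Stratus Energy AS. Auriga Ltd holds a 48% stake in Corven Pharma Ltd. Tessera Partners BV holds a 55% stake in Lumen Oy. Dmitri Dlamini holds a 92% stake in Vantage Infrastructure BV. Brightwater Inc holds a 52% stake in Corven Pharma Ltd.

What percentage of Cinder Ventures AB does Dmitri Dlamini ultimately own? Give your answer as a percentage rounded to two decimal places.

94.30%

Dmitri reaches Cinder along 3 paths.
Via Brightwater → Corven: 100% × 52% × 49% = 25.48%.
Via Brightwater → Auriga → Corven: 100% × 80% × 48% × 49% = 18.816%.
Direct stake: 50% = 50%.
Total: 25.48% + 18.816% + 50% = 94.296%.
Rounded: 94.30%.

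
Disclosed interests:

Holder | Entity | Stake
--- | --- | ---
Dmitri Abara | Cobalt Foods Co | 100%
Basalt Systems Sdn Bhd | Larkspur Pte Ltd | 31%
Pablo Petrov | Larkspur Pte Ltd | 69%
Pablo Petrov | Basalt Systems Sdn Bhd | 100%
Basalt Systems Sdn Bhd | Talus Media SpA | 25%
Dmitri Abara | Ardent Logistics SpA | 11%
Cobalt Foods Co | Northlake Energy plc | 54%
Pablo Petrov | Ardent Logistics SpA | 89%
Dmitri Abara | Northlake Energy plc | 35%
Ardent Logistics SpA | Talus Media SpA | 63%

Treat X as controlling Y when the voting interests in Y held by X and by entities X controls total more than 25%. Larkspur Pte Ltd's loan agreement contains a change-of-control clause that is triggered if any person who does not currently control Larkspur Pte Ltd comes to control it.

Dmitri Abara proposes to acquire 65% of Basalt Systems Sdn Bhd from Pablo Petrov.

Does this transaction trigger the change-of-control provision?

Yes

The purchase adds only to Dmitri's holdings (Pablo's stake shrinks), so Dmitri is the only person who could newly come to control Larkspur.
Dmitri holds 100% of Cobalt, so Dmitri controls Cobalt.
Dmitri and Cobalt together hold 35% + 54% = 89% of Northlake, so Dmitri controls Northlake.
Neither Dmitri nor any entity Dmitri controls holds any voting interest in Larkspur.
So before the transaction, Dmitri does not control Larkspur.
After the purchase, Dmitri holds 65% of Basalt directly, and Pablo's stake falls to 35%.
Dmitri holds 65% of Basalt, so Dmitri controls Basalt.
Basalt holds 31% of Larkspur, so Dmitri controls Larkspur.
Dmitri did not control Larkspur before and does after, so the clause is triggered.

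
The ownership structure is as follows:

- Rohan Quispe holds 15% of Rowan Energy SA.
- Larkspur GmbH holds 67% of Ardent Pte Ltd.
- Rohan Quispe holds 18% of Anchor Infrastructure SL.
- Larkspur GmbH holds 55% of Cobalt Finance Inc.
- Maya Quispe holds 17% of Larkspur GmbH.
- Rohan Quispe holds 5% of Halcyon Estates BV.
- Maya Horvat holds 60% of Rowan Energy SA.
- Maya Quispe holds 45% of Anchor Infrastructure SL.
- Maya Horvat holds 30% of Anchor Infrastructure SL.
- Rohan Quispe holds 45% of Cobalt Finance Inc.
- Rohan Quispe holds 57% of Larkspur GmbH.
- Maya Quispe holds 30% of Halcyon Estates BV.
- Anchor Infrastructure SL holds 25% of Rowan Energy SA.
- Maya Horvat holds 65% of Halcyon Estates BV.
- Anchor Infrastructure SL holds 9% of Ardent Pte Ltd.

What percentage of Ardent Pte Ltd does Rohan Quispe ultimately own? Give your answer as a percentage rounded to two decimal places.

Rohan reaches Ardent along 2 paths.
Via Anchor: 18% × 9% = 1.62%.
Via Larkspur: 57% × 67% = 38.19%.
Total: 1.62% + 38.19% = 39.81%.

39.81%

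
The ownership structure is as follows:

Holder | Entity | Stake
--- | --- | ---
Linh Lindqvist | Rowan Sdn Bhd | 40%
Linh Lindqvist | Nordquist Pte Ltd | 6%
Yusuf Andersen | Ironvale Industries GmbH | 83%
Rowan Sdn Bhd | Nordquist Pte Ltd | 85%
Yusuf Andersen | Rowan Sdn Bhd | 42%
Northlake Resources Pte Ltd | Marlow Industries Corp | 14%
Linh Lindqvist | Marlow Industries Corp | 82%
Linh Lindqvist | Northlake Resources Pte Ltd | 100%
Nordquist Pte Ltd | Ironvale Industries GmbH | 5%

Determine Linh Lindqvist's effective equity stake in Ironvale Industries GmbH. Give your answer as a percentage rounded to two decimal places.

2.00%

Linh reaches Ironvale along 2 paths.
Via Nordquist: 6% × 5% = 0.3%.
Via Rowan → Nordquist: 40% × 85% × 5% = 1.7%.
Total: 0.3% + 1.7% = 2%.
Rounded: 2.00%.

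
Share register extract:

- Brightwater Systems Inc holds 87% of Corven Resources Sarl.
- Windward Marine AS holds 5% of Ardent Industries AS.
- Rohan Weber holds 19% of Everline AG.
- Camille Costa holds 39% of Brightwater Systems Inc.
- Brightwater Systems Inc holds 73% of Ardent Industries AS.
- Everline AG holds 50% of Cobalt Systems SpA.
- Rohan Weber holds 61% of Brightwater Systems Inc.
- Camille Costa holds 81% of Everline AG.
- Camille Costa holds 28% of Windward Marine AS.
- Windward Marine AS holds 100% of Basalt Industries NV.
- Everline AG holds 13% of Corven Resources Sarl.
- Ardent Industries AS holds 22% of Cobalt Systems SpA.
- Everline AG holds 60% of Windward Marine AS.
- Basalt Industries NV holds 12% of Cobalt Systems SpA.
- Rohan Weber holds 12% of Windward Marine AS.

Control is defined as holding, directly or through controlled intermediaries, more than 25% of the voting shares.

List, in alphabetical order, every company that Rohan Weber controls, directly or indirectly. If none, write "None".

Rohan holds 61% of Brightwater, so Rohan controls Brightwater.
Brightwater holds 73% of Ardent, so Rohan controls Ardent.
Brightwater holds 87% of Corven, so Rohan controls Corven.
No other company's threshold is met.

Ardent Industries AS, Brightwater Systems Inc, Corven Resources Sarl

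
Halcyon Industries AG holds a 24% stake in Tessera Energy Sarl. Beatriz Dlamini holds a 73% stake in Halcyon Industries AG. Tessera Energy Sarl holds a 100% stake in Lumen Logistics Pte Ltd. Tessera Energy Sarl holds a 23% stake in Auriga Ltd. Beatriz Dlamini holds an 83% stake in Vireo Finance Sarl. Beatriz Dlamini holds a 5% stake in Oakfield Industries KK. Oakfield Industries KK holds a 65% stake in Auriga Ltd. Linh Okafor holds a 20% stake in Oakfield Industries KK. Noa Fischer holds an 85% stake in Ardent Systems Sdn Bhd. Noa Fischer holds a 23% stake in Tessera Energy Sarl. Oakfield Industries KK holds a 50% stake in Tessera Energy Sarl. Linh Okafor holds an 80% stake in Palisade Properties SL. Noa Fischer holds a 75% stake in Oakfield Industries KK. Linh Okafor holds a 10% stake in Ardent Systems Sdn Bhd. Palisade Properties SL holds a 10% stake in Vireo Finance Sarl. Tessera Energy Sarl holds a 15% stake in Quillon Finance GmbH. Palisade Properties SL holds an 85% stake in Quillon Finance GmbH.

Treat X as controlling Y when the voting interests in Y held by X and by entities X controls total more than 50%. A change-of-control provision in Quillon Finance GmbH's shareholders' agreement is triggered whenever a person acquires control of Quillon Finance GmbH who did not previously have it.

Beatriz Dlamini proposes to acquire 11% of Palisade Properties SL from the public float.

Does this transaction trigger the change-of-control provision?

The purchase changes only Beatriz's holdings, so Beatriz is the only person who could newly come to control Quillon.
Beatriz holds 73% of Halcyon, so Beatriz controls Halcyon.
Beatriz holds 83% of Vireo, so Beatriz controls Vireo.
Neither Beatriz nor any entity Beatriz controls holds any voting interest in Quillon.
So before the transaction, Beatriz does not control Quillon.
After the purchase, Beatriz holds 11% of Palisade directly.
Beatriz's side now holds 11% of Palisade, not > 50%, so Beatriz still does not control Palisade.
After the transaction, neither Beatriz nor any entity Beatriz controls holds a voting interest in Quillon, so Beatriz still does not control it.
No new person acquires control, so the clause is not triggered.

No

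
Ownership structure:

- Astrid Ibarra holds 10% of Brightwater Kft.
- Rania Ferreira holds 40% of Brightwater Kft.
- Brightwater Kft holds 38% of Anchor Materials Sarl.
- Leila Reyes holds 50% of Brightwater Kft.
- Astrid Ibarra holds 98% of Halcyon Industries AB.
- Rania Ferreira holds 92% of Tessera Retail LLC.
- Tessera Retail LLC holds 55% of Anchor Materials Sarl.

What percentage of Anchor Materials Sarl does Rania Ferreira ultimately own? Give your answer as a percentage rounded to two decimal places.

65.80%

Rania reaches Anchor along 2 paths.
Via Tessera: 92% × 55% = 50.6%.
Via Brightwater: 40% × 38% = 15.2%.
Total: 50.6% + 15.2% = 65.8%.
Rounded: 65.80%.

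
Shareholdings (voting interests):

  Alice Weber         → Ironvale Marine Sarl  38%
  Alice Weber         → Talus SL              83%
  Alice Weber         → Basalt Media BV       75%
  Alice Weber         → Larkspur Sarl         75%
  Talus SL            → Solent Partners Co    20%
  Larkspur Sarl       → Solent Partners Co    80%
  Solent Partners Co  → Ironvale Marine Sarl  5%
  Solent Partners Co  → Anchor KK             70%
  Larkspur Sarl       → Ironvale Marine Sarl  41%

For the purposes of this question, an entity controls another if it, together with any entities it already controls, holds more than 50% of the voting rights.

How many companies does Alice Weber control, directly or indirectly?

Alice holds 75% of Larkspur, so Alice controls Larkspur.
Alice holds 83% of Talus, so Alice controls Talus.
Talus and Larkspur together hold 20% + 80% = 100% of Solent, so Alice controls Solent.
Solent holds 70% of Anchor, so Alice controls Anchor.
Alice holds 75% of Basalt, so Alice controls Basalt.
Larkspur and Alice and Solent together hold 41% + 38% + 5% = 84% of Ironvale, so Alice controls Ironvale.
Alice controls 6 companies.

6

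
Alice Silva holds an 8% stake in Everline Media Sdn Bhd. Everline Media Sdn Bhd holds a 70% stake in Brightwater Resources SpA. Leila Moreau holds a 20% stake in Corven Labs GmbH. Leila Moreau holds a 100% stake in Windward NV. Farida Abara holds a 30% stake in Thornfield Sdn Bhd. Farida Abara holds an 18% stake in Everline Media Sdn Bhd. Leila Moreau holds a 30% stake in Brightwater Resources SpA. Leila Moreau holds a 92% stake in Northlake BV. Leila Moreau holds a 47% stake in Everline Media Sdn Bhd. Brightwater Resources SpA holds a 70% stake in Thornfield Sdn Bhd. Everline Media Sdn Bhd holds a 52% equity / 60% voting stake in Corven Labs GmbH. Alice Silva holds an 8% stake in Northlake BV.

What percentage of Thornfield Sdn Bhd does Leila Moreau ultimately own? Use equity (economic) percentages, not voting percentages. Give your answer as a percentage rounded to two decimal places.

Leila reaches Thornfield along 2 paths.
Via Brightwater: 30% × 70% = 21%.
Via Everline → Brightwater: 47% × 70% × 70% = 23.03%.
Total: 21% + 23.03% = 44.03%.

44.03%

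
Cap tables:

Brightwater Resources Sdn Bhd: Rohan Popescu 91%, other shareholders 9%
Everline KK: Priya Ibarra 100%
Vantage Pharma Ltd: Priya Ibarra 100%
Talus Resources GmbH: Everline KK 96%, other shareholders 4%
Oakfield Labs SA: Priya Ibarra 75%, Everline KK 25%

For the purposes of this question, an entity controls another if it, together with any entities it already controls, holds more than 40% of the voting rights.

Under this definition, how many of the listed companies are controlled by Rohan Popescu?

Rohan holds 91% of Brightwater, so Rohan controls Brightwater.
No other company's threshold is met.
Rohan controls 1 company.

1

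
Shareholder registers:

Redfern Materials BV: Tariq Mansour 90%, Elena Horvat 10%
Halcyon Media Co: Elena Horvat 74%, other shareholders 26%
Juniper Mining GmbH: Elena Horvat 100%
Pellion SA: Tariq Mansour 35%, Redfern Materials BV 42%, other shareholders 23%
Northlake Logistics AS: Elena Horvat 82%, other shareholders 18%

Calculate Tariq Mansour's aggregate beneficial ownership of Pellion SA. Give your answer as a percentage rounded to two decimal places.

Tariq reaches Pellion along 2 paths.
Direct stake: 35% = 35%.
Via Redfern: 90% × 42% = 37.8%.
Total: 35% + 37.8% = 72.8%.
Rounded: 72.80%.

72.80%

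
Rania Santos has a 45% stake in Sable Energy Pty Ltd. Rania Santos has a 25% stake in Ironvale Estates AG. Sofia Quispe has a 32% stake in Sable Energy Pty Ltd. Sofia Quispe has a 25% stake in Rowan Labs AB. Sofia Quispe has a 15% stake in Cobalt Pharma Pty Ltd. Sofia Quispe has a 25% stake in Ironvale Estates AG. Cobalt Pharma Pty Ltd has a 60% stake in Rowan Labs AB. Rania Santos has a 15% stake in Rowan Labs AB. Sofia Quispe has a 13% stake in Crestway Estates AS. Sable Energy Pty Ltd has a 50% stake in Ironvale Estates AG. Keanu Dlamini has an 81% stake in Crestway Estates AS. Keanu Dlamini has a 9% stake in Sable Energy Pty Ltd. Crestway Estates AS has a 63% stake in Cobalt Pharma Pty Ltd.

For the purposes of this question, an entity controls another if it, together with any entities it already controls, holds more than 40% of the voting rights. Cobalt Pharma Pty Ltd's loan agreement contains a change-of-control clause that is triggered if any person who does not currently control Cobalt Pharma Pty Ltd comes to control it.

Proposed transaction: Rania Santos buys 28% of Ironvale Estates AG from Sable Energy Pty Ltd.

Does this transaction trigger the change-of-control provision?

No

The purchase adds only to Rania's holdings (Sable's stake shrinks), so Rania is the only person who could newly come to control Cobalt.
Rania holds 45% of Sable, so Rania controls Sable.
Sable and Rania together hold 50% + 25% = 75% of Ironvale, so Rania controls Ironvale.
Neither Rania nor any entity Rania controls holds any voting interest in Cobalt.
So before the transaction, Rania does not control Cobalt.
After the purchase, Rania's direct stake in Ironvale rises to 25% + 28% = 53%, and Sable's stake falls to 22%.
Sable and Rania together hold 22% + 53% = 75% of Ironvale, so Rania controls Ironvale.
After the transaction, neither Rania nor any entity Rania controls holds a voting interest in Cobalt, so Rania still does not control it.
No new person acquires control, so the clause is not triggered.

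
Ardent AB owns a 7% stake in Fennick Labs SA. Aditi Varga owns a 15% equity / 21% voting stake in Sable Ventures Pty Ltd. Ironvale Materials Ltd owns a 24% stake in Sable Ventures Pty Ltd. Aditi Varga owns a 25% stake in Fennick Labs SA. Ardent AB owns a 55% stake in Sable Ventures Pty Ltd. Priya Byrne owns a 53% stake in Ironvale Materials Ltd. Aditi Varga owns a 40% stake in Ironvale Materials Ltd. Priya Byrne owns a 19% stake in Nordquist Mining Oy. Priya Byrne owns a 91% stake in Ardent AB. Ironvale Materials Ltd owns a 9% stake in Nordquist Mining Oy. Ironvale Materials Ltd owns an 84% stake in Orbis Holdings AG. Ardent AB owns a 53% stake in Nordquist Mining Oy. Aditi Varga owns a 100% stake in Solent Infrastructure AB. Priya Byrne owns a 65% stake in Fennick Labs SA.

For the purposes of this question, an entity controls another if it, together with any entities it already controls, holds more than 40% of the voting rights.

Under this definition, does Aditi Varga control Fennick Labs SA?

Aditi holds 100% of Solent, so Aditi controls Solent.
In Fennick, Aditi's side holds only 25%, not > 40%.
So Aditi does not control Fennick.

No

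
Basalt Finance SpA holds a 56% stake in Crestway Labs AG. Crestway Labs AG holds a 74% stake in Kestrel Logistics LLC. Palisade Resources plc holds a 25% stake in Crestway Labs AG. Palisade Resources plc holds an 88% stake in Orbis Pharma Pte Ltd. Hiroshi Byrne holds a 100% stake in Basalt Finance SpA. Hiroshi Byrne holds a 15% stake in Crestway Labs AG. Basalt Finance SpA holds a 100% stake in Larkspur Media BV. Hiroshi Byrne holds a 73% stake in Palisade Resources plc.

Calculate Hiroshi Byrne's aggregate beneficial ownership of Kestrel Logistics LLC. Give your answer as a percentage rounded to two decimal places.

66.05%

Hiroshi reaches Kestrel along 3 paths.
Via Crestway: 15% × 74% = 11.1%.
Via Palisade → Crestway: 73% × 25% × 74% = 13.505%.
Via Basalt → Crestway: 100% × 56% × 74% = 41.44%.
Total: 11.1% + 13.505% + 41.44% = 66.045%.
Rounded: 66.05%.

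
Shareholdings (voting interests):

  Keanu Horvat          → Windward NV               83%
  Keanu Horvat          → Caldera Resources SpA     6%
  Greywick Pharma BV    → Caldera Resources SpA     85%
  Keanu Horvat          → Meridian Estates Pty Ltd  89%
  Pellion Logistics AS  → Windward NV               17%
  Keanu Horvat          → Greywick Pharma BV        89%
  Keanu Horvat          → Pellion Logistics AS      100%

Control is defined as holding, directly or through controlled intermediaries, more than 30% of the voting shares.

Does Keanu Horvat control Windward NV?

Keanu holds 100% of Pellion, so Keanu controls Pellion.
Keanu and Pellion together hold 83% + 17% = 100% of Windward, so Keanu controls Windward.

Yes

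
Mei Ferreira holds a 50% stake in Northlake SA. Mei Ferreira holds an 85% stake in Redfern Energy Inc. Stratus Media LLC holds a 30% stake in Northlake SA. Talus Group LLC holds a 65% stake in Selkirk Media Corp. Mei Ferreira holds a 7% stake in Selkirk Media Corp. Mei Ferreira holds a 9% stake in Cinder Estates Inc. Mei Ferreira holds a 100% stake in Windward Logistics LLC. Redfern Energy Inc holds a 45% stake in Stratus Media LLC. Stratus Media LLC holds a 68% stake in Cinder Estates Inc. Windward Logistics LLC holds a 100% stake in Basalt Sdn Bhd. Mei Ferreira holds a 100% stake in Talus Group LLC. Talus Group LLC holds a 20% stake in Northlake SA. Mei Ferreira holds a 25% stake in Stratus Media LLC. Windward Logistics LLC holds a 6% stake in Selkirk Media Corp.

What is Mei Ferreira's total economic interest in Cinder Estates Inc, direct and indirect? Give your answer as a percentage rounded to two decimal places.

Mei reaches Cinder along 3 paths.
Direct stake: 9% = 9%.
Via Stratus: 25% × 68% = 17%.
Via Redfern → Stratus: 85% × 45% × 68% = 26.01%.
Total: 9% + 17% + 26.01% = 52.01%.

52.01%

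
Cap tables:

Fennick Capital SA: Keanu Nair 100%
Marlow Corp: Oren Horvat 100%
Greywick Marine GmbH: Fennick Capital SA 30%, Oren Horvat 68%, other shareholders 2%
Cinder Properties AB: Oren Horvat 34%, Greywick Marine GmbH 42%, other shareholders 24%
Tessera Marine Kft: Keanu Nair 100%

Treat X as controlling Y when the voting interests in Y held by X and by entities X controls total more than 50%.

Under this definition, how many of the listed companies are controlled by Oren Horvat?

Oren holds 100% of Marlow, so Oren controls Marlow.
Oren holds 68% of Greywick, so Oren controls Greywick.
Oren and Greywick together hold 34% + 42% = 76% of Cinder, so Oren controls Cinder.
No other company's threshold is met.
Oren controls 3 companies.

3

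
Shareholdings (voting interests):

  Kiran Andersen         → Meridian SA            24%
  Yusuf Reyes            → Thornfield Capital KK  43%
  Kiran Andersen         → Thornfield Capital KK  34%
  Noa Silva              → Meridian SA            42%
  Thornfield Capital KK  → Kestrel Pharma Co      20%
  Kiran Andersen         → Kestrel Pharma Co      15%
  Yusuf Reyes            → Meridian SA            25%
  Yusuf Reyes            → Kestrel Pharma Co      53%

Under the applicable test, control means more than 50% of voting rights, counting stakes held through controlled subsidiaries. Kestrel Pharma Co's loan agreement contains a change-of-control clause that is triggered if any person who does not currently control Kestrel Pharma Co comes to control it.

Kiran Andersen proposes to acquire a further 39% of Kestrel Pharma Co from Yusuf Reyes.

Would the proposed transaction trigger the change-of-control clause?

The purchase adds only to Kiran's holdings (Yusuf's stake shrinks), so Kiran is the only person who could newly come to control Kestrel.
Kiran's largest direct stake is 34% in Thornfield, which does not meet the threshold, so Kiran controls no company.
In Kestrel, Kiran's side holds only 15%, not > 50%.
So before the transaction, Kiran does not control Kestrel.
After the purchase, Kiran's direct stake in Kestrel rises to 15% + 39% = 54%, and Yusuf's stake falls to 14%.
Kiran holds 54% of Kestrel, so Kiran controls Kestrel.
Kiran did not control Kestrel before and does after, so the clause is triggered.

Yes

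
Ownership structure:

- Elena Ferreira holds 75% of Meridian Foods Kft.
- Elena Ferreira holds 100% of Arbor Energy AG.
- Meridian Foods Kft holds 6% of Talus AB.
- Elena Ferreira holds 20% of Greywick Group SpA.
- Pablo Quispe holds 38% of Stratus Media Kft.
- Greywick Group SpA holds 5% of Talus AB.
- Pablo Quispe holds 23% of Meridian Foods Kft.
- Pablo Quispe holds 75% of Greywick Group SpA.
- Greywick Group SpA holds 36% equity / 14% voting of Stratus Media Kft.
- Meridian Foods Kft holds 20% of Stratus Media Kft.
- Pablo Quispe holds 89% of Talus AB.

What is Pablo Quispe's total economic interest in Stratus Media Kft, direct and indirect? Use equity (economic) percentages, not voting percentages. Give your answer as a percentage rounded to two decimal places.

Pablo reaches Stratus along 3 paths.
Via Greywick: 75% × 36% = 27%.
Direct stake: 38% = 38%.
Via Meridian: 23% × 20% = 4.6%.
Total: 27% + 38% + 4.6% = 69.6%.
Rounded: 69.60%.

69.60%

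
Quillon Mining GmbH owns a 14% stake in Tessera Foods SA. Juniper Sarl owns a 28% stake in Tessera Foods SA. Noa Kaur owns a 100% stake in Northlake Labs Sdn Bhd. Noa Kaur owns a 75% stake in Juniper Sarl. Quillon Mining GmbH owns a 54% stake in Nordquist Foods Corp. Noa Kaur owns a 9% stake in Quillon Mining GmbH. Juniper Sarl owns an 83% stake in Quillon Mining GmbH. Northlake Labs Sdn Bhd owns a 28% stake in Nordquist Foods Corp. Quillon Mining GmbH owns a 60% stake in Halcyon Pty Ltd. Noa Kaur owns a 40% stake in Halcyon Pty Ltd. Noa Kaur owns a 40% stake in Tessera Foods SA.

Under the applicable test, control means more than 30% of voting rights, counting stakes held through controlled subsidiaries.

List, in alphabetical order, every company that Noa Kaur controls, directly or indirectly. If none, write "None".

Noa holds 75% of Juniper, so Noa controls Juniper.
Juniper and Noa together hold 83% + 9% = 92% of Quillon, so Noa controls Quillon.
Noa and Juniper and Quillon together hold 40% + 28% + 14% = 82% of Tessera, so Noa controls Tessera.
Noa holds 100% of Northlake, so Noa controls Northlake.
Quillon and Noa together hold 60% + 40% = 100% of Halcyon, so Noa controls Halcyon.
Quillon and Northlake together hold 54% + 28% = 82% of Nordquist, so Noa controls Nordquist.

Halcyon Pty Ltd, Juniper Sarl, Nordquist Foods Corp, Northlake Labs Sdn Bhd, Quillon Mining GmbH, Tessera Foods SA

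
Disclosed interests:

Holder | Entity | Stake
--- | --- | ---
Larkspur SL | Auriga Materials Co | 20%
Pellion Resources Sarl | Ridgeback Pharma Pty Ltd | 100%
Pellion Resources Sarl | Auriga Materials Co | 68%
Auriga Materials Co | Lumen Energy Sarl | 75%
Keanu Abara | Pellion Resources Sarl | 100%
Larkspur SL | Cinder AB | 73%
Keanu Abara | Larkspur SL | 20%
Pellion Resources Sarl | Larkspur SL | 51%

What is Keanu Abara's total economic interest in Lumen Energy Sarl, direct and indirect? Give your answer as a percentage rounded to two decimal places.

61.65%

Keanu reaches Lumen along 3 paths.
Via Pellion → Auriga: 100% × 68% × 75% = 51%.
Via Larkspur → Auriga: 20% × 20% × 75% = 3%.
Via Pellion → Larkspur → Auriga: 100% × 51% × 20% × 75% = 7.65%.
Total: 51% + 3% + 7.65% = 61.65%.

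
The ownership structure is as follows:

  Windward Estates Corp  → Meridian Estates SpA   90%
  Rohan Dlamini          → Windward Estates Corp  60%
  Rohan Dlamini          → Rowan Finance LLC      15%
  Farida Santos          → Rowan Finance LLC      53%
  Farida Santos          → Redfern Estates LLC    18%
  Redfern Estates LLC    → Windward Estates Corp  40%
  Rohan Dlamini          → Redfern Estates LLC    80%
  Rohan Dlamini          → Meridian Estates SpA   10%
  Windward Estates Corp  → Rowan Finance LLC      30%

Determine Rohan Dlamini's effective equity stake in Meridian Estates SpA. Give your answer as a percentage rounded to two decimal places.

Rohan reaches Meridian along 3 paths.
Via Redfern → Windward: 80% × 40% × 90% = 28.8%.
Via Windward: 60% × 90% = 54%.
Direct stake: 10% = 10%.
Total: 28.8% + 54% + 10% = 92.8%.
Rounded: 92.80%.

92.80%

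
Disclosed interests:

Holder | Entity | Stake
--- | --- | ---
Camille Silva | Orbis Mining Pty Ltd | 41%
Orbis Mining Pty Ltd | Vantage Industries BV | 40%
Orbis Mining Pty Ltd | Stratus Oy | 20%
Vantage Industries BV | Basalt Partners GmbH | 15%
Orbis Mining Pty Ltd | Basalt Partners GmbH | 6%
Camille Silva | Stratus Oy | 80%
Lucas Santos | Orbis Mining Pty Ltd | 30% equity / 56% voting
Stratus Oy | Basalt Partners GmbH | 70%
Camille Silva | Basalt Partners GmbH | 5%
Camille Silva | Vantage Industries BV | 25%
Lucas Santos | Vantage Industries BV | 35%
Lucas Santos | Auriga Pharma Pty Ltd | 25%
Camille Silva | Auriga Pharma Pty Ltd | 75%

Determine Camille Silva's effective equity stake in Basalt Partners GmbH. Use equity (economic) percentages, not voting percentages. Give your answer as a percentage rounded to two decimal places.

Camille reaches Basalt along 6 paths.
Via Orbis: 41% × 6% = 2.46%.
Direct stake: 5% = 5%.
Via Orbis → Stratus: 41% × 20% × 70% = 5.74%.
Via Stratus: 80% × 70% = 56%.
Via Vantage: 25% × 15% = 3.75%.
Via Orbis → Vantage: 41% × 40% × 15% = 2.46%.
Total: 2.46% + 5% + 5.74% + 56% + 3.75% + 2.46% = 75.41%.

75.41%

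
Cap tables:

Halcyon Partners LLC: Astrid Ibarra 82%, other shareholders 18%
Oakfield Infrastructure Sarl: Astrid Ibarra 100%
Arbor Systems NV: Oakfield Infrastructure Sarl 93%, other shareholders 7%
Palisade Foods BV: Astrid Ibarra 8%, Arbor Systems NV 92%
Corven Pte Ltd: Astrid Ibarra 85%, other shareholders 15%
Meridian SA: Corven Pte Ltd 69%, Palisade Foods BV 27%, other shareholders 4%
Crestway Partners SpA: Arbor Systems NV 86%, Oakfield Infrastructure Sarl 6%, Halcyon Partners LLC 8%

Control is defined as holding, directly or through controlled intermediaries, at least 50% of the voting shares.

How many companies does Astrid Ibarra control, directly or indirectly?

Astrid holds 82% of Halcyon, so Astrid controls Halcyon.
Astrid holds 100% of Oakfield, so Astrid controls Oakfield.
Oakfield holds 93% of Arbor, so Astrid controls Arbor.
Astrid and Arbor together hold 8% + 92% = 100% of Palisade, so Astrid controls Palisade.
Astrid holds 85% of Corven, so Astrid controls Corven.
Corven and Palisade together hold 69% + 27% = 96% of Meridian, so Astrid controls Meridian.
Arbor and Oakfield and Halcyon together hold 86% + 6% + 8% = 100% of Crestway, so Astrid controls Crestway.
Astrid controls 7 companies.

7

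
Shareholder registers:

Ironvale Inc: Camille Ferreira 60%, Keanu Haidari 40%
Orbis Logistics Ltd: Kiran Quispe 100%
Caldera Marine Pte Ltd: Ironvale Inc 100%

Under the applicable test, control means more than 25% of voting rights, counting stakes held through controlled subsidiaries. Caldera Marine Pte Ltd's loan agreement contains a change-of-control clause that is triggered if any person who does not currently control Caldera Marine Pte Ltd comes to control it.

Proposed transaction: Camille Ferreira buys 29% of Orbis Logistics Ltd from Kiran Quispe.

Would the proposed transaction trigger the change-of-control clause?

No

The purchase adds only to Camille's holdings (Kiran's stake shrinks), so Camille is the only person who could newly come to control Caldera.
Camille holds 60% of Ironvale, so Camille controls Ironvale.
Ironvale holds 100% of Caldera, so Camille controls Caldera.
So Camille already controls Caldera before the transaction.
After the purchase, Camille holds 29% of Orbis directly, and Kiran's stake falls to 71%.
Camille controlled Caldera already, so this is not a new person acquiring control; every other person's position is unchanged or reduced.
No new person acquires control, so the clause is not triggered.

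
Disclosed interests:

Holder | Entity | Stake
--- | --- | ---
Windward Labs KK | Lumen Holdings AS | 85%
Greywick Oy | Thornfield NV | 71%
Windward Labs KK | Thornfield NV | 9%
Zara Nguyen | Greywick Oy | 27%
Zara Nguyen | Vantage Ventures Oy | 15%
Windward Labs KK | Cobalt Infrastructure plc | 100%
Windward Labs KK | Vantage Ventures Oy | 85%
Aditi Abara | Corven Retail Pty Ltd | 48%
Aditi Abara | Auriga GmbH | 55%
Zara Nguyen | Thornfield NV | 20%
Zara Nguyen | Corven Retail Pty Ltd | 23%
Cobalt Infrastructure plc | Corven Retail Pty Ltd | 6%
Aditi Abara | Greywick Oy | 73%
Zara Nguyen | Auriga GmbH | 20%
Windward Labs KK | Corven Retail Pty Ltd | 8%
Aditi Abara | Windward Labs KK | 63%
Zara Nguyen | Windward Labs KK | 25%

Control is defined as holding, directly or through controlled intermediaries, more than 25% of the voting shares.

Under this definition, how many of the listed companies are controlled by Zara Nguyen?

Zara holds 27% of Greywick, so Zara controls Greywick.
Zara and Greywick together hold 20% + 71% = 91% of Thornfield, so Zara controls Thornfield.
No other company's threshold is met.
Zara controls 2 companies.

2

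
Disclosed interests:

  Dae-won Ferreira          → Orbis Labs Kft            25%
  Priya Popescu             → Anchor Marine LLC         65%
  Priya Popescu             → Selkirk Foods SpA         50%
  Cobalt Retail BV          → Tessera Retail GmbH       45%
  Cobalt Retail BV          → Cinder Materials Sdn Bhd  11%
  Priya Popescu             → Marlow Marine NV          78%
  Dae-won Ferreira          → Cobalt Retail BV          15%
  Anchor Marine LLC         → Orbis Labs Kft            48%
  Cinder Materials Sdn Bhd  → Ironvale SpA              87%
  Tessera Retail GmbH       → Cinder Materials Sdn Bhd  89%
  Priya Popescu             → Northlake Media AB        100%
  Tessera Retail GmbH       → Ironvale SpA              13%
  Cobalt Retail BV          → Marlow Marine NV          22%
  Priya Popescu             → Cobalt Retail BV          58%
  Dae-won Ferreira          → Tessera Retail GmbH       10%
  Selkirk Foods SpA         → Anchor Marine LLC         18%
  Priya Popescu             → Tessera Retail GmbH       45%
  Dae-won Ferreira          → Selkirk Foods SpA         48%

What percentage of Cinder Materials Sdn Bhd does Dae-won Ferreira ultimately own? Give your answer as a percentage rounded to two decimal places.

Dae-won reaches Cinder along 3 paths.
Via Cobalt → Tessera: 15% × 45% × 89% = 6.0075%.
Via Tessera: 10% × 89% = 8.9%.
Via Cobalt: 15% × 11% = 1.65%.
Total: 6.0075% + 8.9% + 1.65% = 16.5575%.
Rounded: 16.56%.

16.56%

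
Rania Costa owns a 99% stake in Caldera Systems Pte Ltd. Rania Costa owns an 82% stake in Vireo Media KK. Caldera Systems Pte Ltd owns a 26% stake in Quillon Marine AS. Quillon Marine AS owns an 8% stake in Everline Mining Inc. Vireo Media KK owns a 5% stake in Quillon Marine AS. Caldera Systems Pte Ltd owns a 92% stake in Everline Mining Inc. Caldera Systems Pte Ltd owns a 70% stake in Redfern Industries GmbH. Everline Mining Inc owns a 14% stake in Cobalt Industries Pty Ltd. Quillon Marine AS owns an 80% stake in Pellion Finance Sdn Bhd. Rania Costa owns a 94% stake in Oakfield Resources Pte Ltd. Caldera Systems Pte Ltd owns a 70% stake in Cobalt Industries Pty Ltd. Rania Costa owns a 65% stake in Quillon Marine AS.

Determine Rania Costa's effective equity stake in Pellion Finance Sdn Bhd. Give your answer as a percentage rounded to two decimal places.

75.87%

Rania reaches Pellion along 3 paths.
Via Quillon: 65% × 80% = 52%.
Via Caldera → Quillon: 99% × 26% × 80% = 20.592%.
Via Vireo → Quillon: 82% × 5% × 80% = 3.28%.
Total: 52% + 20.592% + 3.28% = 75.872%.
Rounded: 75.87%.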